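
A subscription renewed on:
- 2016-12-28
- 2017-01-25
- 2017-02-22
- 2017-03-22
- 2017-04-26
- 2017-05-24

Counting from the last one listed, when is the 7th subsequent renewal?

Gaps: 28, 28, 28, 35, 28 days — a mix of 28 and 35. Every date is a Wednesday.
Each is the 4th Wednesday of its month.
June 2017 — 4th Wednesday is 2017-06-28.
4th Wednesday of July 2017: 2017-07-26.
4th Wednesday of August 2017: 2017-08-23.
September 2017 — 4th Wednesday is 2017-09-27.
4th Wednesday of October 2017: 2017-10-25.
4th Wednesday of November 2017: 2017-11-22.
December 2017 — 4th Wednesday is 2017-12-27.

2017-12-27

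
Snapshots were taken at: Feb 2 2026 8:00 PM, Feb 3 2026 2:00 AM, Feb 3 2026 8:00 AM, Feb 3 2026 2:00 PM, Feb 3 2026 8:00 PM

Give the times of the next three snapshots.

Gaps: 6, 6, 6, 6 hours — each event is 6 hours after the previous one.
Feb 3 2026 8:00 PM + 6 h = Feb 4 2026 2:00 AM.
Feb 4 2026 2:00 AM + 6 h = Feb 4 2026 8:00 AM.
Feb 4 2026 8:00 AM + 6 h = Feb 4 2026 2:00 PM.

Feb 4 2026 2:00 AM, Feb 4 2026 8:00 AM, Feb 4 2026 2:00 PM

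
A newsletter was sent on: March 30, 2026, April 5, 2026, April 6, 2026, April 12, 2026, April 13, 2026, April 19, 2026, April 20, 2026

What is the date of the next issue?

The gap pattern 6, 1, 6, 1, 6, 1 repeats every 2 events.
These are the Mondays and Sundays of each week.
The following Sunday is April 26, 2026.

April 26, 2026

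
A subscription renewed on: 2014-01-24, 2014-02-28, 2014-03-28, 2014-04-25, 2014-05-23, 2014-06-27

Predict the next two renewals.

2014-07-25, 2014-08-22

These are Fridays at 28- or 35-day spacing (35, 28, 28, 28, 35).
The pattern: 4th Friday of the month.
4th Friday of July 2014: 2014-07-25.
August 2014 — 4th Friday is 2014-08-22.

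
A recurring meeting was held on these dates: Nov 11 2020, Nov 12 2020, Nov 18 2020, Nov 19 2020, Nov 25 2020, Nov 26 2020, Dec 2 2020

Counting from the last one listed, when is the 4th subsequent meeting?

Dec 16 2020

The gap pattern 1, 6, 1, 6, 1, 6 repeats every 2 events.
These are the Wednesdays and Thursdays of each week.
Next Thursday: Dec 3 2020.
The following Wednesday is Dec 9 2020.
Next Thursday: Dec 10 2020.
Next Wednesday: Dec 16 2020.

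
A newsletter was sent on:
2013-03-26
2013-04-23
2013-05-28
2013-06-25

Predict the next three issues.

2013-07-23, 2013-08-27, 2013-09-24

These are Tuesdays at 28- or 35-day spacing (28, 35, 28).
The pattern: 4th Tuesday of the month.
July 2013 — 4th Tuesday is 2013-07-23.
4th Tuesday of August 2013: 2013-08-27.
September 2013 — 4th Tuesday is 2013-09-24.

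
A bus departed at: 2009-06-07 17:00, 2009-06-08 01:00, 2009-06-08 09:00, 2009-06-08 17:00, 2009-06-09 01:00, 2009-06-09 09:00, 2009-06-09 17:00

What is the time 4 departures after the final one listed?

Gaps: 8, 8, 8, 8, 8, 8 hours — each event is 8 hours after the previous one.
2009-06-09 17:00 + 8 h = 2009-06-10 01:00.
2009-06-10 01:00 + 8 h = 2009-06-10 09:00.
2009-06-10 09:00 + 8 h = 2009-06-10 17:00.
2009-06-10 17:00 + 8 h = 2009-06-11 01:00.

2009-06-11 01:00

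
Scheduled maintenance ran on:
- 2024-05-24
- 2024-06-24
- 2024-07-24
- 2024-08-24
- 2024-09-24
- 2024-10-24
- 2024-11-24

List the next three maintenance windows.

The day-of-month is always 24 (31, 30, 31, 31, 30, 31 days between events).
So this recurs on the 24th of each month.
Next: December 2024 → 2024-12-24.
Next: January 2025 → 2025-01-24.
February 2025: 2025-02-24.

2024-12-24, 2025-01-24, 2025-02-24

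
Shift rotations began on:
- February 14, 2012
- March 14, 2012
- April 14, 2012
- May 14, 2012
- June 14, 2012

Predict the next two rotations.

July 14, 2012; August 14, 2012

Each date is the 14th; the gaps (29, 31, 30, 31) track the month lengths.
The rule is the 14th of each month.
July 2012: July 14, 2012.
Next: August 2012 → August 14, 2012.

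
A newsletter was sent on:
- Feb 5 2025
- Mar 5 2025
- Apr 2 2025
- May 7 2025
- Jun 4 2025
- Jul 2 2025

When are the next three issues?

Gaps: 28, 28, 35, 28, 28 days — a mix of 28 and 35. Every date is a Wednesday.
Each is the 1st Wednesday of its month.
1st Wednesday of August 2025: Aug 6 2025.
1st Wednesday of September 2025: Sep 3 2025.
October 2025 — 1st Wednesday is Oct 1 2025.

Aug 6 2025, Sep 3 2025, Oct 1 2025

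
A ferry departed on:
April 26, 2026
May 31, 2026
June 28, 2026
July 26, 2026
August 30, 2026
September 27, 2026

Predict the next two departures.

October 25, 2026; November 29, 2026

Every date is a Sunday; gaps 35, 28, 28, 35, 28 days.
Each is the last Sunday of its month (at least one falls on the 29th or later, ruling out '4th Sunday').
October 2026 ends with Sunday October 25, 2026.
Last Sunday of November 2026: November 29, 2026.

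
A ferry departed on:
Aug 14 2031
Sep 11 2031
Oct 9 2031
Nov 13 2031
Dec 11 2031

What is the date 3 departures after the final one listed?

Mar 11 2032

These are Thursdays at 28- or 35-day spacing (28, 28, 35, 28).
The pattern: 2nd Thursday of the month.
January 2032 — 2nd Thursday is Jan 8 2032.
2nd Thursday of February 2032: Feb 12 2032.
March 2032 — 2nd Thursday is Mar 11 2032.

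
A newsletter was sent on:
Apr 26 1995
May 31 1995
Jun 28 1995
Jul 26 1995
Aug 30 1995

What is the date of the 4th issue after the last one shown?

Dec 27 1995

Every date is a Wednesday; gaps 35, 28, 28, 35 days.
Each is the last Wednesday of its month (at least one falls on the 29th or later, ruling out '4th Wednesday').
September 1995 ends with Wednesday Sep 27 1995.
October 1995 ends with Wednesday Oct 25 1995.
Last Wednesday of November 1995: Nov 29 1995.
December 1995 ends with Wednesday Dec 27 1995.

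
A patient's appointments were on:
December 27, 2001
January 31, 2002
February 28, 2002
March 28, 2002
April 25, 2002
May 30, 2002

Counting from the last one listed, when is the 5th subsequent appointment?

October 31, 2002

Every date is a Thursday; gaps 35, 28, 28, 28, 35 days.
Each is the last Thursday of its month (at least one falls on the 29th or later, ruling out '4th Thursday').
Last Thursday of June 2002: June 27, 2002.
Last Thursday of July 2002: July 25, 2002.
August 2002 ends with Thursday August 29, 2002.
September 2002 ends with Thursday September 26, 2002.
October 2002 ends with Thursday October 31, 2002.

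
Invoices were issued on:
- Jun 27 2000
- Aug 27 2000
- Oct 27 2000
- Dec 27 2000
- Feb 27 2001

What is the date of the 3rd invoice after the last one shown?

Aug 27 2001

Gaps: 61, 61, 61, 62 days — not constant. Every event is on the 27th of the month.
Pattern: the 27th of every 2 months.
April 2001: Apr 27 2001.
June 2001: Jun 27 2001.
August 2001: Aug 27 2001.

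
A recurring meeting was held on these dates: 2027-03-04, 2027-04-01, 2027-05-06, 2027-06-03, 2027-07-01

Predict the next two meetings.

2027-08-05, 2027-09-02

Gaps: 28, 35, 28, 28 days — a mix of 28 and 35. Every date is a Thursday.
Each is the 1st Thursday of its month.
1st Thursday of August 2027: 2027-08-05.
September 2027 — 1st Thursday is 2027-09-02.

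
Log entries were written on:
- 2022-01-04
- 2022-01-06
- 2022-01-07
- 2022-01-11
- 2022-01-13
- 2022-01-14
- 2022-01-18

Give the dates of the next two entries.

2022-01-20, 2022-01-21

Gaps: 2, 1, 4, 2, 1, 4 days — not constant, but cyclic with period 3.
The events fall on every Tuesday, Thursday and Friday.
The following Thursday is 2022-01-20.
The following Friday is 2022-01-21.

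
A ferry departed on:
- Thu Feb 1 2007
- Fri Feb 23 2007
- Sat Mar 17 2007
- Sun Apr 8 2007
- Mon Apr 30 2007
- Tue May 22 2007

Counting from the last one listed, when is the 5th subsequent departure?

Gaps between consecutive events: 22, 22, 22, 22, 22 days — a constant 22-day interval.
Tue May 22 2007 + 22 days = Wed Jun 13 2007.
Wed Jun 13 2007 + 22 days = Thu Jul 5 2007.
Thu Jul 5 2007 + 22 days = Fri Jul 27 2007.
Fri Jul 27 2007 + 22 days = Sat Aug 18 2007.
Sat Aug 18 2007 + 22 days = Sun Sep 9 2007.

Sun Sep 9 2007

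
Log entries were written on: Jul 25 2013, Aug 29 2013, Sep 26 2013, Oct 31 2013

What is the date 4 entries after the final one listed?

Feb 27 2014

Every date is a Thursday; gaps 35, 28, 35 days.
Each is the last Thursday of its month (at least one falls on the 29th or later, ruling out '4th Thursday').
November 2013 ends with Thursday Nov 28 2013.
December 2013 ends with Thursday Dec 26 2013.
Last Thursday of January 2014: Jan 30 2014.
February 2014 ends with Thursday Feb 27 2014.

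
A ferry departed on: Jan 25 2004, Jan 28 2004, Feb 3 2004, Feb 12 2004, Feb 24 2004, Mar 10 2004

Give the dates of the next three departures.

Mar 28 2004, Apr 18 2004, May 12 2004

Intervals are 3, 6, 9, 12, 15 days — an arithmetic progression with common difference 3.
Next gap: 18 days. Mar 10 2004 + 18 days = Mar 28 2004.
Next gap: 21 days. Mar 28 2004 + 21 days = Apr 18 2004.
Next gap: 24 days. Apr 18 2004 + 24 days = May 12 2004.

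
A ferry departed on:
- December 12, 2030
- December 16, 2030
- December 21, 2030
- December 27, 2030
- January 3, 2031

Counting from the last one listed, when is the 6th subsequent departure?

Intervals are 4, 5, 6, 7 days — an arithmetic progression with common difference 1.
Next gap: 8 days. January 3, 2031 + 8 days = January 11, 2031.
Next gap: 9 days. January 11, 2031 + 9 days = January 20, 2031.
Next gap: 10 days. January 20, 2031 + 10 days = January 30, 2031.
Next gap: 11 days. January 30, 2031 + 11 days = February 10, 2031.
Next gap: 12 days. February 10, 2031 + 12 days = February 22, 2031.
Next gap: 13 days. February 22, 2031 + 13 days = March 7, 2031.

March 7, 2031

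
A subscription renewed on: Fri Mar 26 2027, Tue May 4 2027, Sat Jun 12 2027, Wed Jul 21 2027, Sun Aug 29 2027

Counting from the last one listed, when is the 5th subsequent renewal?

Every event comes 39 days after the last (39, 39, 39, 39).
Sun Aug 29 2027 + 39 days = Thu Oct 7 2027.
Thu Oct 7 2027 + 39 days = Mon Nov 15 2027.
Mon Nov 15 2027 + 39 days = Fri Dec 24 2027.
Fri Dec 24 2027 + 39 days = Tue Feb 1 2028.
Tue Feb 1 2028 + 39 days = Sat Mar 11 2028.

Sat Mar 11 2028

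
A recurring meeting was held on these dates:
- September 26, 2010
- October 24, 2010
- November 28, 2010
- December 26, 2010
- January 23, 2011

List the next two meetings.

These are Sundays at 28- or 35-day spacing (28, 35, 28, 28).
The pattern: 4th Sunday of the month.
February 2011 — 4th Sunday is February 27, 2011.
4th Sunday of March 2011: March 27, 2011.

February 27, 2011; March 27, 2011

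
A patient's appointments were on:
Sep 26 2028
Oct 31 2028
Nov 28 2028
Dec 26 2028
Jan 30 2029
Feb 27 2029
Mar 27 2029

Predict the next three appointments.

Every date is a Tuesday; gaps 35, 28, 28, 35, 28, 28 days.
Each is the last Tuesday of its month (at least one falls on the 29th or later, ruling out '4th Tuesday').
Last Tuesday of April 2029: Apr 24 2029.
Last Tuesday of May 2029: May 29 2029.
Last Tuesday of June 2029: Jun 26 2029.

Apr 24 2029, May 29 2029, Jun 26 2029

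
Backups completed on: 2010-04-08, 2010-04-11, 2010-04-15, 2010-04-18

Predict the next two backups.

2010-04-22, 2010-04-25

The gap pattern 3, 4, 3 repeats every 2 events.
These are the Thursdays and Sundays of each week.
Next Thursday: 2010-04-22.
The following Sunday is 2010-04-25.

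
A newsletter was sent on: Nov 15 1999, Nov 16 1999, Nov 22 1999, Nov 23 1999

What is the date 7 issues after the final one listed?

The gap pattern 1, 6, 1 repeats every 2 events.
These are the Mondays and Tuesdays of each week.
The following Monday is Nov 29 1999.
The following Tuesday is Nov 30 1999.
The following Monday is Dec 6 1999.
The following Tuesday is Dec 7 1999.
The following Monday is Dec 13 1999.
Next Tuesday: Dec 14 1999.
Next Monday: Dec 20 1999.

Dec 20 1999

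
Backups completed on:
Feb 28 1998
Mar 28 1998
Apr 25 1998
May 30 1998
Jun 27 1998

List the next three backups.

All Saturdays; the gaps (28, 28, 35, 28) vary with month length.
This is the last Saturday of each month.
July 1998 ends with Saturday Jul 25 1998.
Last Saturday of August 1998: Aug 29 1998.
September 1998 ends with Saturday Sep 26 1998.

Jul 25 1998, Aug 29 1998, Sep 26 1998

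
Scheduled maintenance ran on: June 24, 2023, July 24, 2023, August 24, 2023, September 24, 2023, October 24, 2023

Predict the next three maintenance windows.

November 24, 2023; December 24, 2023; January 24, 2024

The day-of-month is always 24 (30, 31, 31, 30 days between events).
So this recurs on the 24th of each month.
November 2023: November 24, 2023.
Next: December 2023 → December 24, 2023.
Next: January 2024 → January 24, 2024.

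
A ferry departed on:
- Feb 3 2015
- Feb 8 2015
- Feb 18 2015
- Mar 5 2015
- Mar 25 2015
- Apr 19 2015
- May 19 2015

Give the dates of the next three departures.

Intervals are 5, 10, 15, 20, 25, 30 days — an arithmetic progression with common difference 5.
Next gap: 35 days. May 19 2015 + 35 days = Jun 23 2015.
Next gap: 40 days. Jun 23 2015 + 40 days = Aug 2 2015.
Next gap: 45 days. Aug 2 2015 + 45 days = Sep 16 2015.

Jun 23 2015, Aug 2 2015, Sep 16 2015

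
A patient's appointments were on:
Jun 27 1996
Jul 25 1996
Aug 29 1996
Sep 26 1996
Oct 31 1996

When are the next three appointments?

Nov 28 1996, Dec 26 1996, Jan 30 1997

All Thursdays; the gaps (28, 35, 28, 35) vary with month length.
This is the last Thursday of each month.
Last Thursday of November 1996: Nov 28 1996.
December 1996 ends with Thursday Dec 26 1996.
January 1997 ends with Thursday Jan 30 1997.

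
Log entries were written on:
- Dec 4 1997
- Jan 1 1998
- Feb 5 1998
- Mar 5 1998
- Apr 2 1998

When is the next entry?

May 7 1998

Gaps: 28, 35, 28, 28 days — a mix of 28 and 35. Every date is a Thursday.
Each is the 1st Thursday of its month.
1st Thursday of May 1998: May 7 1998.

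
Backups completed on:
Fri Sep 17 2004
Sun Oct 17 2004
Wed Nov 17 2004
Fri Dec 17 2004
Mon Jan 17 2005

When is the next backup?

Each date is the 17th; the gaps (30, 31, 30, 31) track the month lengths.
The rule is the 17th of each month.
February 2005: Thu Feb 17 2005.

Thu Feb 17 2005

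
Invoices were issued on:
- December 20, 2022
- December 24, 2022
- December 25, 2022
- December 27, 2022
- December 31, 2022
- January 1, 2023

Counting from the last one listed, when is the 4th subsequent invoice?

Every event lands on a Tuesday or Saturday or Sunday (gaps cycle 4, 1, 2, 4, 1).
So the schedule is: every Tuesday, Saturday and Sunday.
The following Tuesday is January 3, 2023.
The following Saturday is January 7, 2023.
Next Sunday: January 8, 2023.
The following Tuesday is January 10, 2023.

January 10, 2023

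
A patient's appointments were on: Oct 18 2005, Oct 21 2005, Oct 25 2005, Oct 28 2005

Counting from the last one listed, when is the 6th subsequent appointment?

Nov 18 2005

Every event lands on a Tuesday or Friday (gaps cycle 3, 4, 3).
So the schedule is: every Tuesday and Friday.
Next Tuesday: Nov 1 2005.
The following Friday is Nov 4 2005.
Next Tuesday: Nov 8 2005.
The following Friday is Nov 11 2005.
Next Tuesday: Nov 15 2005.
The following Friday is Nov 18 2005.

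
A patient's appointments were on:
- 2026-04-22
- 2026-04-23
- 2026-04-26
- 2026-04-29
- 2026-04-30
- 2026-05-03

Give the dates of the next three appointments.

2026-05-06, 2026-05-07, 2026-05-10

Every event lands on a Wednesday or Thursday or Sunday (gaps cycle 1, 3, 3, 1, 3).
So the schedule is: every Wednesday, Thursday and Sunday.
The following Wednesday is 2026-05-06.
Next Thursday: 2026-05-07.
Next Sunday: 2026-05-10.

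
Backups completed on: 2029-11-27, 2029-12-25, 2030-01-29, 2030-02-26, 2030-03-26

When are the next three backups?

2030-04-30, 2030-05-28, 2030-06-25

Every date is a Tuesday; gaps 28, 35, 28, 28 days.
Each is the last Tuesday of its month (at least one falls on the 29th or later, ruling out '4th Tuesday').
Last Tuesday of April 2030: 2030-04-30.
Last Tuesday of May 2030: 2030-05-28.
June 2030 ends with Tuesday 2030-06-25.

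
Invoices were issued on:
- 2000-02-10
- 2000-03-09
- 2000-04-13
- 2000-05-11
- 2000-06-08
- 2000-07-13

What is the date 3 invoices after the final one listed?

These are Thursdays at 28- or 35-day spacing (28, 35, 28, 28, 35).
The pattern: 2nd Thursday of the month.
August 2000 — 2nd Thursday is 2000-08-10.
September 2000 — 2nd Thursday is 2000-09-14.
2nd Thursday of October 2000: 2000-10-12.

2000-10-12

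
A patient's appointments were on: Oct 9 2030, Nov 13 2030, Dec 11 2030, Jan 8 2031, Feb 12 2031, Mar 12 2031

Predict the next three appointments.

Gaps: 35, 28, 28, 35, 28 days — a mix of 28 and 35. Every date is a Wednesday.
Each is the 2nd Wednesday of its month.
2nd Wednesday of April 2031: Apr 9 2031.
2nd Wednesday of May 2031: May 14 2031.
2nd Wednesday of June 2031: Jun 11 2031.

Apr 9 2031, May 14 2031, Jun 11 2031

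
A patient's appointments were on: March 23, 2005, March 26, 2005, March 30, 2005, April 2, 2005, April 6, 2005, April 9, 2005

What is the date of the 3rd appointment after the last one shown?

Every event lands on a Wednesday or Saturday (gaps cycle 3, 4, 3, 4, 3).
So the schedule is: every Wednesday and Saturday.
Next Wednesday: April 13, 2005.
Next Saturday: April 16, 2005.
Next Wednesday: April 20, 2005.

April 20, 2005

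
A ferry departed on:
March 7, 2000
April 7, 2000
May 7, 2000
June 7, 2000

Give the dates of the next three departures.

July 7, 2000; August 7, 2000; September 7, 2000

Gaps: 31, 30, 31 days — not constant. Every event is on the 7th of the month.
Pattern: the 7th of each month.
July 2000: July 7, 2000.
August 2000: August 7, 2000.
September 2000: September 7, 2000.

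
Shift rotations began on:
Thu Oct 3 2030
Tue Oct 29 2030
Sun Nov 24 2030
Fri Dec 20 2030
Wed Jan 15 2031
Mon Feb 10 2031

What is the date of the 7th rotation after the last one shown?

Every event comes 26 days after the last (26, 26, 26, 26, 26).
Mon Feb 10 2031 + 26 days = Sat Mar 8 2031.
Sat Mar 8 2031 + 26 days = Thu Apr 3 2031.
Thu Apr 3 2031 + 26 days = Tue Apr 29 2031.
Tue Apr 29 2031 + 26 days = Sun May 25 2031.
Sun May 25 2031 + 26 days = Fri Jun 20 2031.
Fri Jun 20 2031 + 26 days = Wed Jul 16 2031.
Wed Jul 16 2031 + 26 days = Mon Aug 11 2031.

Mon Aug 11 2031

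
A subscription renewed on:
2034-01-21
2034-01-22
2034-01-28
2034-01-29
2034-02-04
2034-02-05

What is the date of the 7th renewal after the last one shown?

The gap pattern 1, 6, 1, 6, 1 repeats every 2 events.
These are the Saturdays and Sundays of each week.
The following Saturday is 2034-02-11.
Next Sunday: 2034-02-12.
The following Saturday is 2034-02-18.
The following Sunday is 2034-02-19.
Next Saturday: 2034-02-25.
The following Sunday is 2034-02-26.
The following Saturday is 2034-03-04.

2034-03-04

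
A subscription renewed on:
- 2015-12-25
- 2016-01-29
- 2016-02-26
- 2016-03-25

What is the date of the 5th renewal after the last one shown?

All Fridays; the gaps (35, 28, 28) vary with month length.
This is the last Friday of each month.
Last Friday of April 2016: 2016-04-29.
May 2016 ends with Friday 2016-05-27.
June 2016 ends with Friday 2016-06-24.
July 2016 ends with Friday 2016-07-29.
August 2016 ends with Friday 2016-08-26.

2016-08-26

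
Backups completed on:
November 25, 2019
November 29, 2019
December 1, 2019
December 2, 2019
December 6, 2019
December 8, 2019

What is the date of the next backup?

December 9, 2019

Gaps: 4, 2, 1, 4, 2 days — not constant, but cyclic with period 3.
The events fall on every Monday, Friday and Sunday.
Next Monday: December 9, 2019.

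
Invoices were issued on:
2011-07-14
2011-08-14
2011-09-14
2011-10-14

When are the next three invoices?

The day-of-month is always 14 (31, 31, 30 days between events).
So this recurs on the 14th of each month.
November 2011: 2011-11-14.
Next: December 2011 → 2011-12-14.
January 2012: 2012-01-14.

2011-11-14, 2011-12-14, 2012-01-14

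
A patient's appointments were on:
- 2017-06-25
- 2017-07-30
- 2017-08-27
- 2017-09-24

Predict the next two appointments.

All Sundays; the gaps (35, 28, 28) vary with month length.
This is the last Sunday of each month.
Last Sunday of October 2017: 2017-10-29.
Last Sunday of November 2017: 2017-11-26.

2017-10-29, 2017-11-26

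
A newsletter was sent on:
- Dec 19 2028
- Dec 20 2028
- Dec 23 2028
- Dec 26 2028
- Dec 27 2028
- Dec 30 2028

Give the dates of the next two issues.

The gap pattern 1, 3, 3, 1, 3 repeats every 3 events.
These are the Tuesdays, Wednesdays and Saturdays of each week.
The following Tuesday is Jan 2 2029.
Next Wednesday: Jan 3 2029.

Jan 2 2029, Jan 3 2029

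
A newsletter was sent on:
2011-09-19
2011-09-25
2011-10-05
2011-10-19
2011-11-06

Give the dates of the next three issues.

2011-11-28, 2011-12-24, 2012-01-23

Gaps: 6, 10, 14, 18 days — each gap is 4 larger than the previous one.
Next gap: 22 days. 2011-11-06 + 22 days = 2011-11-28.
Next gap: 26 days. 2011-11-28 + 26 days = 2011-12-24.
Next gap: 30 days. 2011-12-24 + 30 days = 2012-01-23.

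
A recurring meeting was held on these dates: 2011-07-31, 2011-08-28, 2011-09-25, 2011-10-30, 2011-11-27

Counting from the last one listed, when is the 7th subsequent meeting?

These are Sundays with 28, 28, 35, 28-day gaps.
Each is the final Sunday of its month — 2011-07-31 is past the 28th, so '4th Sunday' doesn't fit.
December 2011 ends with Sunday 2011-12-25.
January 2012 ends with Sunday 2012-01-29.
Last Sunday of February 2012: 2012-02-26.
Last Sunday of March 2012: 2012-03-25.
Last Sunday of April 2012: 2012-04-29.
May 2012 ends with Sunday 2012-05-27.
Last Sunday of June 2012: 2012-06-24.

2012-06-24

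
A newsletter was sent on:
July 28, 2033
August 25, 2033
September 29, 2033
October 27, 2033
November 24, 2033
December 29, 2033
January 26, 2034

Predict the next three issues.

February 23, 2034; March 30, 2034; April 27, 2034

Every date is a Thursday; gaps 28, 35, 28, 28, 35, 28 days.
Each is the last Thursday of its month (at least one falls on the 29th or later, ruling out '4th Thursday').
Last Thursday of February 2034: February 23, 2034.
Last Thursday of March 2034: March 30, 2034.
Last Thursday of April 2034: April 27, 2034.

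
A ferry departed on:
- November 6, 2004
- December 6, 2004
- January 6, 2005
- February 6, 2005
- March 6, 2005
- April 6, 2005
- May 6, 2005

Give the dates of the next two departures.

The day-of-month is always 6 (30, 31, 31, 28, 31, 30 days between events).
So this recurs on the 6th of each month.
June 2005: June 6, 2005.
Next: July 2005 → July 6, 2005.

June 6, 2005; July 6, 2005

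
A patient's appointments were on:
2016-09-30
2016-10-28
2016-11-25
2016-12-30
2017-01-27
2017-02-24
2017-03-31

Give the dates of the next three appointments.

All Fridays; the gaps (28, 28, 35, 28, 28, 35) vary with month length.
This is the last Friday of each month.
April 2017 ends with Friday 2017-04-28.
May 2017 ends with Friday 2017-05-26.
June 2017 ends with Friday 2017-06-30.

2017-04-28, 2017-05-26, 2017-06-30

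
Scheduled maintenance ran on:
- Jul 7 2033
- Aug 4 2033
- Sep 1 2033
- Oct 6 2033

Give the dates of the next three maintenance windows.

All dates are Thursdays, 28, 28, 35 days apart.
Specifically, the 1st Thursday of each month.
1st Thursday of November 2033: Nov 3 2033.
1st Thursday of December 2033: Dec 1 2033.
1st Thursday of January 2034: Jan 5 2034.

Nov 3 2033, Dec 1 2033, Jan 5 2034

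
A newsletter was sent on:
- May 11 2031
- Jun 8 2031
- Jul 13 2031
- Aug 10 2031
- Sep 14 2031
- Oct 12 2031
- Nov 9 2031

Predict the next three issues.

All dates are Sundays, 28, 35, 28, 35, 28, 28 days apart.
Specifically, the 2nd Sunday of each month.
December 2031 — 2nd Sunday is Dec 14 2031.
2nd Sunday of January 2032: Jan 11 2032.
February 2032 — 2nd Sunday is Feb 8 2032.

Dec 14 2031, Jan 11 2032, Feb 8 2032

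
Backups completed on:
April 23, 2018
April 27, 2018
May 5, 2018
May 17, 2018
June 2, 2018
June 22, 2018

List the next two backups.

Intervals are 4, 8, 12, 16, 20 days — an arithmetic progression with common difference 4.
Next gap: 24 days. June 22, 2018 + 24 days = July 16, 2018.
Next gap: 28 days. July 16, 2018 + 28 days = August 13, 2018.

July 16, 2018; August 13, 2018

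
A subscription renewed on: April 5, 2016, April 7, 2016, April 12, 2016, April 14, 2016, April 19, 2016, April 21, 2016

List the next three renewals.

Gaps: 2, 5, 2, 5, 2 days — not constant, but cyclic with period 2.
The events fall on every Tuesday and Thursday.
Next Tuesday: April 26, 2016.
Next Thursday: April 28, 2016.
The following Tuesday is May 3, 2016.

April 26, 2016; April 28, 2016; May 3, 2016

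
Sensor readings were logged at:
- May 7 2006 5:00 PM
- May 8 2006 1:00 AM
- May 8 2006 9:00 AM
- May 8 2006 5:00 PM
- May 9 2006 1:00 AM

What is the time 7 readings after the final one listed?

The interval is a steady 8 hours (8, 8, 8, 8).
May 9 2006 1:00 AM + 8 h = May 9 2006 9:00 AM.
May 9 2006 9:00 AM + 8 h = May 9 2006 5:00 PM.
May 9 2006 5:00 PM + 8 h = May 10 2006 1:00 AM.
May 10 2006 1:00 AM + 8 h = May 10 2006 9:00 AM.
May 10 2006 9:00 AM + 8 h = May 10 2006 5:00 PM.
May 10 2006 5:00 PM + 8 h = May 11 2006 1:00 AM.
May 11 2006 1:00 AM + 8 h = May 11 2006 9:00 AM.

May 11 2006 9:00 AM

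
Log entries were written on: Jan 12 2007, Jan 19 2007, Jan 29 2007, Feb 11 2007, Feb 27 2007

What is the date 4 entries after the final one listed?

Jun 1 2007

Intervals are 7, 10, 13, 16 days — an arithmetic progression with common difference 3.
Next gap: 19 days. Feb 27 2007 + 19 days = Mar 18 2007.
Next gap: 22 days. Mar 18 2007 + 22 days = Apr 9 2007.
Next gap: 25 days. Apr 9 2007 + 25 days = May 4 2007.
Next gap: 28 days. May 4 2007 + 28 days = Jun 1 2007.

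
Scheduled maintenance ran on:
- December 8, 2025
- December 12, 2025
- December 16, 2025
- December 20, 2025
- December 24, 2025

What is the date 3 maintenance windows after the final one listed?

January 5, 2026

The spacing is 4, 4, 4, 4 days — always 4 days.
December 24, 2025 + 4 days = December 28, 2025.
December 28, 2025 + 4 days = January 1, 2026.
January 1, 2026 + 4 days = January 5, 2026.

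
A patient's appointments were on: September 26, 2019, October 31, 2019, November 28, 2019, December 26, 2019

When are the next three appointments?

January 30, 2020; February 27, 2020; March 26, 2020

Every date is a Thursday; gaps 35, 28, 28 days.
Each is the last Thursday of its month (at least one falls on the 29th or later, ruling out '4th Thursday').
Last Thursday of January 2020: January 30, 2020.
February 2020 ends with Thursday February 27, 2020.
Last Thursday of March 2020: March 26, 2020.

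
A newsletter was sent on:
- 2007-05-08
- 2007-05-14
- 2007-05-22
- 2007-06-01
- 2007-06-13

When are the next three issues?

Intervals are 6, 8, 10, 12 days — an arithmetic progression with common difference 2.
Next gap: 14 days. 2007-06-13 + 14 days = 2007-06-27.
Next gap: 16 days. 2007-06-27 + 16 days = 2007-07-13.
Next gap: 18 days. 2007-07-13 + 18 days = 2007-07-31.

2007-06-27, 2007-07-13, 2007-07-31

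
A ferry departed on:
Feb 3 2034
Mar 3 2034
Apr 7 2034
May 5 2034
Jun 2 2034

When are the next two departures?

Gaps: 28, 35, 28, 28 days — a mix of 28 and 35. Every date is a Friday.
Each is the 1st Friday of its month.
July 2034 — 1st Friday is Jul 7 2034.
1st Friday of August 2034: Aug 4 2034.

Jul 7 2034, Aug 4 2034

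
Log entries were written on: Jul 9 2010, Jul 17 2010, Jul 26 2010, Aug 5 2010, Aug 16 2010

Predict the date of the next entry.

Gaps: 8, 9, 10, 11 days — each gap is 1 larger than the previous one.
Next gap: 12 days. Aug 16 2010 + 12 days = Aug 28 2010.

Aug 28 2010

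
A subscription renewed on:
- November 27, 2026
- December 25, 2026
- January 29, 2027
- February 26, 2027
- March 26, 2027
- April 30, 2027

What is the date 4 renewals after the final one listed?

August 27, 2027

These are Fridays with 28, 35, 28, 28, 35-day gaps.
Each is the final Friday of its month — January 29, 2027 is past the 28th, so '4th Friday' doesn't fit.
Last Friday of May 2027: May 28, 2027.
Last Friday of June 2027: June 25, 2027.
Last Friday of July 2027: July 30, 2027.
Last Friday of August 2027: August 27, 2027.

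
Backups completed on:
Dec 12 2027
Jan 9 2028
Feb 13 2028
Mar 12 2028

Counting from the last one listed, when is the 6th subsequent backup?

These are Sundays at 28- or 35-day spacing (28, 35, 28).
The pattern: 2nd Sunday of the month.
April 2028 — 2nd Sunday is Apr 9 2028.
2nd Sunday of May 2028: May 14 2028.
June 2028 — 2nd Sunday is Jun 11 2028.
2nd Sunday of July 2028: Jul 9 2028.
August 2028 — 2nd Sunday is Aug 13 2028.
2nd Sunday of September 2028: Sep 10 2028.

Sep 10 2028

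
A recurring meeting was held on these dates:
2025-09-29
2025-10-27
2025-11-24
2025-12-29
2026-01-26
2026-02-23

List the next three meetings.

2026-03-30, 2026-04-27, 2026-05-25

Every date is a Monday; gaps 28, 28, 35, 28, 28 days.
Each is the last Monday of its month (at least one falls on the 29th or later, ruling out '4th Monday').
March 2026 ends with Monday 2026-03-30.
April 2026 ends with Monday 2026-04-27.
May 2026 ends with Monday 2026-05-25.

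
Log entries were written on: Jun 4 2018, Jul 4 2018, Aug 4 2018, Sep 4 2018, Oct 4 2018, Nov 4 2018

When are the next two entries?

Dec 4 2018, Jan 4 2019

Each date is the 4th; the gaps (30, 31, 31, 30, 31) track the month lengths.
The rule is the 4th of each month.
Next: December 2018 → Dec 4 2018.
Next: January 2019 → Jan 4 2019.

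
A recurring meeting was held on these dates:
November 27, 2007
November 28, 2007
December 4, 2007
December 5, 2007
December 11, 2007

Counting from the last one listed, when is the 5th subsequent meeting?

Gaps: 1, 6, 1, 6 days — not constant, but cyclic with period 2.
The events fall on every Tuesday and Wednesday.
Next Wednesday: December 12, 2007.
The following Tuesday is December 18, 2007.
The following Wednesday is December 19, 2007.
The following Tuesday is December 25, 2007.
Next Wednesday: December 26, 2007.

December 26, 2007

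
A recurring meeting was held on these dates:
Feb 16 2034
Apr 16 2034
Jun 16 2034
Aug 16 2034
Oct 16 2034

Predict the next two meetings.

Dec 16 2034, Feb 16 2035

Each date is the 16th; the gaps (59, 61, 61, 61) track the month lengths.
The rule is the 16th of every 2 months.
December 2034: Dec 16 2034.
February 2035: Feb 16 2035.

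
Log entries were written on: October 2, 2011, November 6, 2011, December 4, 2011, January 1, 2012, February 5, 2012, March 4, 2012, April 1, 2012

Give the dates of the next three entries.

Gaps: 35, 28, 28, 35, 28, 28 days — a mix of 28 and 35. Every date is a Sunday.
Each is the 1st Sunday of its month.
May 2012 — 1st Sunday is May 6, 2012.
1st Sunday of June 2012: June 3, 2012.
July 2012 — 1st Sunday is July 1, 2012.

May 6, 2012; June 3, 2012; July 1, 2012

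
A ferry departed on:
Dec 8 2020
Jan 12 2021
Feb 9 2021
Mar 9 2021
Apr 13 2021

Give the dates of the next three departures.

These are Tuesdays at 28- or 35-day spacing (35, 28, 28, 35).
The pattern: 2nd Tuesday of the month.
May 2021 — 2nd Tuesday is May 11 2021.
2nd Tuesday of June 2021: Jun 8 2021.
2nd Tuesday of July 2021: Jul 13 2021.

May 11 2021, Jun 8 2021, Jul 13 2021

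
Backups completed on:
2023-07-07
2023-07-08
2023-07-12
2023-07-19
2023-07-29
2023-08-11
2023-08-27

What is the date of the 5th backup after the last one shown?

The spacing grows by 3 each time: 1, 4, 7, 10, 13, 16 days.
Next gap: 19 days. 2023-08-27 + 19 days = 2023-09-15.
Next gap: 22 days. 2023-09-15 + 22 days = 2023-10-07.
Next gap: 25 days. 2023-10-07 + 25 days = 2023-11-01.
Next gap: 28 days. 2023-11-01 + 28 days = 2023-11-29.
Next gap: 31 days. 2023-11-29 + 31 days = 2023-12-30.

2023-12-30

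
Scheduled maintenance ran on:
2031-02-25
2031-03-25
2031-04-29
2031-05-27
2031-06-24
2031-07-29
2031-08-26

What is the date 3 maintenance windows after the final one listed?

All Tuesdays; the gaps (28, 35, 28, 28, 35, 28) vary with month length.
This is the last Tuesday of each month.
Last Tuesday of September 2031: 2031-09-30.
Last Tuesday of October 2031: 2031-10-28.
Last Tuesday of November 2031: 2031-11-25.

2031-11-25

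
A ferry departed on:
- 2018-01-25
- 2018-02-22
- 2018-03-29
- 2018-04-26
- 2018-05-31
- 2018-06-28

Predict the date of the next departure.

Every date is a Thursday; gaps 28, 35, 28, 35, 28 days.
Each is the last Thursday of its month (at least one falls on the 29th or later, ruling out '4th Thursday').
Last Thursday of July 2018: 2018-07-26.

2018-07-26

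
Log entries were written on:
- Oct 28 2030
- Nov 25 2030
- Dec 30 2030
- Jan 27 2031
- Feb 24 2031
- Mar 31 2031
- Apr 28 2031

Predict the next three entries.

These are Mondays with 28, 35, 28, 28, 35, 28-day gaps.
Each is the final Monday of its month — Dec 30 2030 is past the 28th, so '4th Monday' doesn't fit.
Last Monday of May 2031: May 26 2031.
June 2031 ends with Monday Jun 30 2031.
Last Monday of July 2031: Jul 28 2031.

May 26 2031, Jun 30 2031, Jul 28 2031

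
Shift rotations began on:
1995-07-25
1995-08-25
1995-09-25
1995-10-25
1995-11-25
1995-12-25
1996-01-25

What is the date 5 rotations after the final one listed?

1996-06-25

Gaps: 31, 31, 30, 31, 30, 31 days — not constant. Every event is on the 25th of the month.
Pattern: the 25th of each month.
Next: February 1996 → 1996-02-25.
Next: March 1996 → 1996-03-25.
Next: April 1996 → 1996-04-25.
May 1996: 1996-05-25.
June 1996: 1996-06-25.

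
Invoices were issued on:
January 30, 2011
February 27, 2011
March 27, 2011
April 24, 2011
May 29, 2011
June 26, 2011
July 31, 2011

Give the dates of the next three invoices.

August 28, 2011; September 25, 2011; October 30, 2011

Every date is a Sunday; gaps 28, 28, 28, 35, 28, 35 days.
Each is the last Sunday of its month (at least one falls on the 29th or later, ruling out '4th Sunday').
August 2011 ends with Sunday August 28, 2011.
Last Sunday of September 2011: September 25, 2011.
Last Sunday of October 2011: October 30, 2011.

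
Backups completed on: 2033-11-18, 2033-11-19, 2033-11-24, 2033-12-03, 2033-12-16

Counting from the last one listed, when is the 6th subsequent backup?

Intervals are 1, 5, 9, 13 days — an arithmetic progression with common difference 4.
Next gap: 17 days. 2033-12-16 + 17 days = 2034-01-02.
Next gap: 21 days. 2034-01-02 + 21 days = 2034-01-23.
Next gap: 25 days. 2034-01-23 + 25 days = 2034-02-17.
Next gap: 29 days. 2034-02-17 + 29 days = 2034-03-18.
Next gap: 33 days. 2034-03-18 + 33 days = 2034-04-20.
Next gap: 37 days. 2034-04-20 + 37 days = 2034-05-27.

2034-05-27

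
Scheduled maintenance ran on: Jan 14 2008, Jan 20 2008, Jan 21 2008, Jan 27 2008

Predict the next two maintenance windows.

Jan 28 2008, Feb 3 2008

Gaps: 6, 1, 6 days — not constant, but cyclic with period 2.
The events fall on every Monday and Sunday.
The following Monday is Jan 28 2008.
The following Sunday is Feb 3 2008.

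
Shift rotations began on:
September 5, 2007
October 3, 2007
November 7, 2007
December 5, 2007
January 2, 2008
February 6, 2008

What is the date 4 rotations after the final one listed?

These are Wednesdays at 28- or 35-day spacing (28, 35, 28, 28, 35).
The pattern: 1st Wednesday of the month.
1st Wednesday of March 2008: March 5, 2008.
1st Wednesday of April 2008: April 2, 2008.
1st Wednesday of May 2008: May 7, 2008.
June 2008 — 1st Wednesday is June 4, 2008.

June 4, 2008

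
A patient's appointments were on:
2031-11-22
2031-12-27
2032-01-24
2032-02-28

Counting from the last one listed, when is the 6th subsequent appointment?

These are Saturdays at 28- or 35-day spacing (35, 28, 35).
The pattern: 4th Saturday of the month.
March 2032 — 4th Saturday is 2032-03-27.
4th Saturday of April 2032: 2032-04-24.
4th Saturday of May 2032: 2032-05-22.
June 2032 — 4th Saturday is 2032-06-26.
4th Saturday of July 2032: 2032-07-24.
August 2032 — 4th Saturday is 2032-08-28.

2032-08-28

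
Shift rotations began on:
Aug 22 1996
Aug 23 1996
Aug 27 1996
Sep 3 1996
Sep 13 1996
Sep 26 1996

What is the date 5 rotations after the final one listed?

The spacing grows by 3 each time: 1, 4, 7, 10, 13 days.
Next gap: 16 days. Sep 26 1996 + 16 days = Oct 12 1996.
Next gap: 19 days. Oct 12 1996 + 19 days = Oct 31 1996.
Next gap: 22 days. Oct 31 1996 + 22 days = Nov 22 1996.
Next gap: 25 days. Nov 22 1996 + 25 days = Dec 17 1996.
Next gap: 28 days. Dec 17 1996 + 28 days = Jan 14 1997.

Jan 14 1997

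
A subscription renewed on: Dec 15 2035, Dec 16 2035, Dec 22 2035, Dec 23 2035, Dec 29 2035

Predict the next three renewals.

Dec 30 2035, Jan 5 2036, Jan 6 2036

Gaps: 1, 6, 1, 6 days — not constant, but cyclic with period 2.
The events fall on every Saturday and Sunday.
Next Sunday: Dec 30 2035.
The following Saturday is Jan 5 2036.
Next Sunday: Jan 6 2036.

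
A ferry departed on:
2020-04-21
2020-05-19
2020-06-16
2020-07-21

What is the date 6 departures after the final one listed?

Gaps: 28, 28, 35 days — a mix of 28 and 35. Every date is a Tuesday.
Each is the 3rd Tuesday of its month.
3rd Tuesday of August 2020: 2020-08-18.
September 2020 — 3rd Tuesday is 2020-09-15.
October 2020 — 3rd Tuesday is 2020-10-20.
3rd Tuesday of November 2020: 2020-11-17.
3rd Tuesday of December 2020: 2020-12-15.
3rd Tuesday of January 2021: 2021-01-19.

2021-01-19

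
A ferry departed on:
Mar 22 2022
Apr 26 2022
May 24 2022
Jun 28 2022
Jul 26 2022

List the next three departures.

These are Tuesdays at 28- or 35-day spacing (35, 28, 35, 28).
The pattern: 4th Tuesday of the month.
4th Tuesday of August 2022: Aug 23 2022.
September 2022 — 4th Tuesday is Sep 27 2022.
4th Tuesday of October 2022: Oct 25 2022.

Aug 23 2022, Sep 27 2022, Oct 25 2022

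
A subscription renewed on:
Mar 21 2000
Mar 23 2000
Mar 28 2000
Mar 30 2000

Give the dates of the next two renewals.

Apr 4 2000, Apr 6 2000

The gap pattern 2, 5, 2 repeats every 2 events.
These are the Tuesdays and Thursdays of each week.
Next Tuesday: Apr 4 2000.
Next Thursday: Apr 6 2000.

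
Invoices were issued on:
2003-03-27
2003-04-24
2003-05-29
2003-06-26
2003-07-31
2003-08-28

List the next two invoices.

2003-09-25, 2003-10-30

All Thursdays; the gaps (28, 35, 28, 35, 28) vary with month length.
This is the last Thursday of each month.
September 2003 ends with Thursday 2003-09-25.
Last Thursday of October 2003: 2003-10-30.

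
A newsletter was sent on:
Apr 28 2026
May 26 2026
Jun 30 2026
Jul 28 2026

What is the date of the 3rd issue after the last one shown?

Every date is a Tuesday; gaps 28, 35, 28 days.
Each is the last Tuesday of its month (at least one falls on the 29th or later, ruling out '4th Tuesday').
Last Tuesday of August 2026: Aug 25 2026.
September 2026 ends with Tuesday Sep 29 2026.
October 2026 ends with Tuesday Oct 27 2026.

Oct 27 2026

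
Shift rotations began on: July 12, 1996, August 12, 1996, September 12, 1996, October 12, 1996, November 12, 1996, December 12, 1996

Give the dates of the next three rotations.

January 12, 1997; February 12, 1997; March 12, 1997

Gaps: 31, 31, 30, 31, 30 days — not constant. Every event is on the 12th of the month.
Pattern: the 12th of each month.
Next: January 1997 → January 12, 1997.
February 1997: February 12, 1997.
Next: March 1997 → March 12, 1997.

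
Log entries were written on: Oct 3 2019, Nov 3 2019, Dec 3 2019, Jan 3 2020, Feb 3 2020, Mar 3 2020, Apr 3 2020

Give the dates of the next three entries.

Gaps: 31, 30, 31, 31, 29, 31 days — not constant. Every event is on the 3rd of the month.
Pattern: the 3rd of each month.
Next: May 2020 → May 3 2020.
Next: June 2020 → Jun 3 2020.
July 2020: Jul 3 2020.

May 3 2020, Jun 3 2020, Jul 3 2020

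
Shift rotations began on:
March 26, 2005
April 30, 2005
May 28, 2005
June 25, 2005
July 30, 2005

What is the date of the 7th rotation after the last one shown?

February 25, 2006

These are Saturdays with 35, 28, 28, 35-day gaps.
Each is the final Saturday of its month — April 30, 2005 is past the 28th, so '4th Saturday' doesn't fit.
Last Saturday of August 2005: August 27, 2005.
Last Saturday of September 2005: September 24, 2005.
Last Saturday of October 2005: October 29, 2005.
November 2005 ends with Saturday November 26, 2005.
December 2005 ends with Saturday December 31, 2005.
January 2006 ends with Saturday January 28, 2006.
Last Saturday of February 2006: February 25, 2006.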